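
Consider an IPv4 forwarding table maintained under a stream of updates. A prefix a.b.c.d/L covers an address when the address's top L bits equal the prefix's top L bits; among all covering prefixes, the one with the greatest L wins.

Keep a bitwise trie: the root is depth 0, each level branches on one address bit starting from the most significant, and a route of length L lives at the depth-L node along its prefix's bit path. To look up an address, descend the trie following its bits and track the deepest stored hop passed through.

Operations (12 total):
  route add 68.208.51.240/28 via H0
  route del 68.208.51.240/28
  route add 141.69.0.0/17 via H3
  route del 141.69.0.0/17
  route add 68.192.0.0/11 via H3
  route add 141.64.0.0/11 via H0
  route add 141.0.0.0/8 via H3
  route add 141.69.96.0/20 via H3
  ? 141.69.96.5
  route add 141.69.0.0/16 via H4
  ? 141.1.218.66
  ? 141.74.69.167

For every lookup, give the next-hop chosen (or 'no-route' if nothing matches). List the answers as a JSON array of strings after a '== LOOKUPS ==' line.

Process each operation:
  add 68.208.51.240/28 -> H0 at depth 28
  del 68.208.51.240/28 (clear depth 28)
  add 141.69.0.0/17 -> H3 at depth 17
  del 141.69.0.0/17 (clear depth 17)
  add 68.192.0.0/11 -> H3 at depth 11
  add 141.64.0.0/11 -> H0 at depth 11
  add 141.0.0.0/8 -> H3 at depth 8
  add 141.69.96.0/20 -> H3 at depth 20
  lookup 141.69.96.5: bits 10001101010001010110 walk d0:-→d1:-→d2:-→d3:-→d4:-→d5:-→d6:-→d7:-→d8:H3→d9:-→d10:-→d11:H0→d12:-→d13:-→d14:-→d15:-→d16:-→d17:-→d18:-→d19:-→d20:H3 -> H3
  add 141.69.0.0/16 -> H4 at depth 16
  lookup 141.1.218.66: bits 100011010 walk d0:-→d1:-→d2:-→d3:-→d4:-→d5:-→d6:-→d7:-→d8:H3→d9:- -> H3
  lookup 141.74.69.167: bits 100011010100 walk d0:-→d1:-→d2:-→d3:-→d4:-→d5:-→d6:-→d7:-→d8:H3→d9:-→d10:-→d11:H0→d12:- -> H0

== LOOKUPS ==
["H3","H3","H0"]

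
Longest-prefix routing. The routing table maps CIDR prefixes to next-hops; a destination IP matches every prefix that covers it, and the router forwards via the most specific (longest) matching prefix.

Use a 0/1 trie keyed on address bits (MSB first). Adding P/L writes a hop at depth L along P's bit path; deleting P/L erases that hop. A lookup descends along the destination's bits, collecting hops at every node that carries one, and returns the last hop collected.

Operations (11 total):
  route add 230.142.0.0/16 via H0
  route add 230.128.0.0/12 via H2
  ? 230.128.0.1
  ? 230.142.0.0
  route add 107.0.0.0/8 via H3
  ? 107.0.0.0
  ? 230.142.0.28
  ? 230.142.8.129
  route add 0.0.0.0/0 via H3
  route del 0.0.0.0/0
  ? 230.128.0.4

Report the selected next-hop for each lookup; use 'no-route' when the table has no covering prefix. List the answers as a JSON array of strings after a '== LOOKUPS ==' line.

Apply in order:
  add 230.142.0.0/16 -> H0 at depth 16
  add 230.128.0.0/12 -> H2 at depth 12
  Q 230.128.0.1: descend 111001101000 ; hops seen [H2] ; pick H2
  Q 230.142.0.0: descend 1110011010001110 ; hops seen [H2,H0] ; pick H0
  add 107.0.0.0/8 -> H3 at depth 8
  Q 107.0.0.0: descend 01101011 ; hops seen [H3] ; pick H3
  Q 230.142.0.28: descend 1110011010001110 ; hops seen [H2,H0] ; pick H0
  Q 230.142.8.129: descend 1110011010001110 ; hops seen [H2,H0] ; pick H0
  add 0.0.0.0/0 -> H3 at depth 0
  - 0.0.0.0/0 clear@0
  Q 230.128.0.4: descend 111001101000 ; hops seen [H2] ; pick H2

== LOOKUPS ==
["H2","H0","H3","H0","H0","H2"]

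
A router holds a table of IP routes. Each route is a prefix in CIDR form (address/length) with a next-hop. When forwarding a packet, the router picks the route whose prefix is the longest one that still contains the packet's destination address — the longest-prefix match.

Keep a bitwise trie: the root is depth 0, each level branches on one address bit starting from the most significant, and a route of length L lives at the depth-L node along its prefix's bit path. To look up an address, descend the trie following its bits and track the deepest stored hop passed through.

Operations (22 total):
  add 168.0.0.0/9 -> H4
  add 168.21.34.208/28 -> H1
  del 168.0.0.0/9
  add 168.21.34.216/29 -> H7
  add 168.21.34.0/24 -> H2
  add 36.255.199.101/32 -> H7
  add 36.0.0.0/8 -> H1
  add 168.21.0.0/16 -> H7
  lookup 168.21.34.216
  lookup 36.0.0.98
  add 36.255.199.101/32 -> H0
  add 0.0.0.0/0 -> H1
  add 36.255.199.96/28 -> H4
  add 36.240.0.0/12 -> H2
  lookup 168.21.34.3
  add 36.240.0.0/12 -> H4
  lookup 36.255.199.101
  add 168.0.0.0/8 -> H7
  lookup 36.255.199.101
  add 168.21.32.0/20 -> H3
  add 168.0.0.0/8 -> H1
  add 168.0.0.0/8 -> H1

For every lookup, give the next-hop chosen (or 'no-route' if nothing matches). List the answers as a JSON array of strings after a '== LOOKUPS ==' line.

Apply in order:
  add 168.0.0.0/9 -> H4 at depth 9
  add 168.21.34.208/28 -> H1 at depth 28
  del 168.0.0.0/9 (clear depth 9)
  add 168.21.34.216/29 -> H7 at depth 29
  add 168.21.34.0/24 -> H2 at depth 24
  add 36.255.199.101/32 -> H7 at depth 32
  add 36.0.0.0/8 -> H1 at depth 8
  add 168.21.0.0/16 -> H7 at depth 16
  ? 168.21.34.216  path d0:-→d1:-→d2:-→d3:-→d4:-→d5:-→d6:-→d7:-→d8:-→d9:-→d10:-→d11:-→d12:-→d13:-→d14:-→d15:-→d16:H7→d17:-→d18:-→d19:-→d20:-→d21:-→d22:-→d23:-→d24:H2→d25:-→d26:-→d27:-→d28:H1→d29:H7  best=H7
  ? 36.0.0.98  path d0:-→d1:-→d2:-→d3:-→d4:-→d5:-→d6:-→d7:-→d8:H1  best=H1
  add 36.255.199.101/32 -> H0 at depth 32
  add 0.0.0.0/0 -> H1 at depth 0
  add 36.255.199.96/28 -> H4 at depth 28
  add 36.240.0.0/12 -> H2 at depth 12
  ? 168.21.34.3  path d0:H1→d1:-→d2:-→d3:-→d4:-→d5:-→d6:-→d7:-→d8:-→d9:-→d10:-→d11:-→d12:-→d13:-→d14:-→d15:-→d16:H7→d17:-→d18:-→d19:-→d20:-→d21:-→d22:-→d23:-→d24:H2  best=H2
  add 36.240.0.0/12 -> H4 at depth 12
  ? 36.255.199.101  path d0:H1→d1:-→d2:-→d3:-→d4:-→d5:-→d6:-→d7:-→d8:H1→d9:-→d10:-→d11:-→d12:H4→d13:-→d14:-→d15:-→d16:-→d17:-→d18:-→d19:-→d20:-→d21:-→d22:-→d23:-→d24:-→d25:-→d26:-→d27:-→d28:H4→d29:-→d30:-→d31:-→d32:H0  best=H0
  add 168.0.0.0/8 -> H7 at depth 8
  ? 36.255.199.101  path d0:H1→d1:-→d2:-→d3:-→d4:-→d5:-→d6:-→d7:-→d8:H1→d9:-→d10:-→d11:-→d12:H4→d13:-→d14:-→d15:-→d16:-→d17:-→d18:-→d19:-→d20:-→d21:-→d22:-→d23:-→d24:-→d25:-→d26:-→d27:-→d28:H4→d29:-→d30:-→d31:-→d32:H0  best=H0
  add 168.21.32.0/20 -> H3 at depth 20
  add 168.0.0.0/8 -> H1 at depth 8
  add 168.0.0.0/8 -> H1 at depth 8

== LOOKUPS ==
["H7","H1","H2","H0","H0"]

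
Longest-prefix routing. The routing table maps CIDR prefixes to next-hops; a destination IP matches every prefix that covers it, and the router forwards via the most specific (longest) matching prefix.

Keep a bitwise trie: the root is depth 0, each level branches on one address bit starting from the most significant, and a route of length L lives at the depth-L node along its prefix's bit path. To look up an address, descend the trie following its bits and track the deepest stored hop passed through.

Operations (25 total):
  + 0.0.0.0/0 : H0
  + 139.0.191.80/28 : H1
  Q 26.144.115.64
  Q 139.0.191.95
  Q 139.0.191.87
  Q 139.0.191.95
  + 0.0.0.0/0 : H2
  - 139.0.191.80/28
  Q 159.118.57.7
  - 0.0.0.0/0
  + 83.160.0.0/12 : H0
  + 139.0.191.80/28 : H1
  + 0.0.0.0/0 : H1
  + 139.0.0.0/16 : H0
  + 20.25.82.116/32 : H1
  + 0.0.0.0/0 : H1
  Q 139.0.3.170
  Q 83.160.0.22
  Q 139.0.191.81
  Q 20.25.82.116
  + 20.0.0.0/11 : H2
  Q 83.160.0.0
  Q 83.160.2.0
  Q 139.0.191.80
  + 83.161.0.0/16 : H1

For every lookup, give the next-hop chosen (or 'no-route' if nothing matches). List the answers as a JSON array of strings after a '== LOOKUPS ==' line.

Process each operation:
  + 0.0.0.0/0 (H0) depth=0
  + 139.0.191.80/28 (H1) depth=28
  lookup 26.144.115.64: bits ε walk d0:H0 -> H0
  lookup 139.0.191.95: bits 1000101100000000101111110101 walk d0:H0→d1:-→d2:-→d3:-→d4:-→d5:-→d6:-→d7:-→d8:-→d9:-→d10:-→d11:-→d12:-→d13:-→d14:-→d15:-→d16:-→d17:-→d18:-→d19:-→d20:-→d21:-→d22:-→d23:-→d24:-→d25:-→d26:-→d27:-→d28:H1 -> H1
  lookup 139.0.191.87: bits 1000101100000000101111110101 walk d0:H0→d1:-→d2:-→d3:-→d4:-→d5:-→d6:-→d7:-→d8:-→d9:-→d10:-→d11:-→d12:-→d13:-→d14:-→d15:-→d16:-→d17:-→d18:-→d19:-→d20:-→d21:-→d22:-→d23:-→d24:-→d25:-→d26:-→d27:-→d28:H1 -> H1
  lookup 139.0.191.95: bits 1000101100000000101111110101 walk d0:H0→d1:-→d2:-→d3:-→d4:-→d5:-→d6:-→d7:-→d8:-→d9:-→d10:-→d11:-→d12:-→d13:-→d14:-→d15:-→d16:-→d17:-→d18:-→d19:-→d20:-→d21:-→d22:-→d23:-→d24:-→d25:-→d26:-→d27:-→d28:H1 -> H1
  + 0.0.0.0/0 (H2) depth=0
  - 139.0.191.80/28 clear@28
  lookup 159.118.57.7: bits 100 walk d0:H2→d1:-→d2:-→d3:- -> H2
  - 0.0.0.0/0 clear@0
  + 83.160.0.0/12 (H0) depth=12
  + 139.0.191.80/28 (H1) depth=28
  + 0.0.0.0/0 (H1) depth=0
  + 139.0.0.0/16 (H0) depth=16
  + 20.25.82.116/32 (H1) depth=32
  + 0.0.0.0/0 (H1) depth=0
  lookup 139.0.3.170: bits 1000101100000000 walk d0:H1→d1:-→d2:-→d3:-→d4:-→d5:-→d6:-→d7:-→d8:-→d9:-→d10:-→d11:-→d12:-→d13:-→d14:-→d15:-→d16:H0 -> H0
  lookup 83.160.0.22: bits 010100111010 walk d0:H1→d1:-→d2:-→d3:-→d4:-→d5:-→d6:-→d7:-→d8:-→d9:-→d10:-→d11:-→d12:H0 -> H0
  lookup 139.0.191.81: bits 1000101100000000101111110101 walk d0:H1→d1:-→d2:-→d3:-→d4:-→d5:-→d6:-→d7:-→d8:-→d9:-→d10:-→d11:-→d12:-→d13:-→d14:-→d15:-→d16:H0→d17:-→d18:-→d19:-→d20:-→d21:-→d22:-→d23:-→d24:-→d25:-→d26:-→d27:-→d28:H1 -> H1
  lookup 20.25.82.116: bits 00010100000110010101001001110100 walk d0:H1→d1:-→d2:-→d3:-→d4:-→d5:-→d6:-→d7:-→d8:-→d9:-→d10:-→d11:-→d12:-→d13:-→d14:-→d15:-→d16:-→d17:-→d18:-→d19:-→d20:-→d21:-→d22:-→d23:-→d24:-→d25:-→d26:-→d27:-→d28:-→d29:-→d30:-→d31:-→d32:H1 -> H1
  + 20.0.0.0/11 (H2) depth=11
  lookup 83.160.0.0: bits 010100111010 walk d0:H1→d1:-→d2:-→d3:-→d4:-→d5:-→d6:-→d7:-→d8:-→d9:-→d10:-→d11:-→d12:H0 -> H0
  lookup 83.160.2.0: bits 010100111010 walk d0:H1→d1:-→d2:-→d3:-→d4:-→d5:-→d6:-→d7:-→d8:-→d9:-→d10:-→d11:-→d12:H0 -> H0
  lookup 139.0.191.80: bits 1000101100000000101111110101 walk d0:H1→d1:-→d2:-→d3:-→d4:-→d5:-→d6:-→d7:-→d8:-→d9:-→d10:-→d11:-→d12:-→d13:-→d14:-→d15:-→d16:H0→d17:-→d18:-→d19:-→d20:-→d21:-→d22:-→d23:-→d24:-→d25:-→d26:-→d27:-→d28:H1 -> H1
  + 83.161.0.0/16 (H1) depth=16

== LOOKUPS ==
["H0","H1","H1","H1","H2","H0","H0","H1","H1","H0","H0","H1"]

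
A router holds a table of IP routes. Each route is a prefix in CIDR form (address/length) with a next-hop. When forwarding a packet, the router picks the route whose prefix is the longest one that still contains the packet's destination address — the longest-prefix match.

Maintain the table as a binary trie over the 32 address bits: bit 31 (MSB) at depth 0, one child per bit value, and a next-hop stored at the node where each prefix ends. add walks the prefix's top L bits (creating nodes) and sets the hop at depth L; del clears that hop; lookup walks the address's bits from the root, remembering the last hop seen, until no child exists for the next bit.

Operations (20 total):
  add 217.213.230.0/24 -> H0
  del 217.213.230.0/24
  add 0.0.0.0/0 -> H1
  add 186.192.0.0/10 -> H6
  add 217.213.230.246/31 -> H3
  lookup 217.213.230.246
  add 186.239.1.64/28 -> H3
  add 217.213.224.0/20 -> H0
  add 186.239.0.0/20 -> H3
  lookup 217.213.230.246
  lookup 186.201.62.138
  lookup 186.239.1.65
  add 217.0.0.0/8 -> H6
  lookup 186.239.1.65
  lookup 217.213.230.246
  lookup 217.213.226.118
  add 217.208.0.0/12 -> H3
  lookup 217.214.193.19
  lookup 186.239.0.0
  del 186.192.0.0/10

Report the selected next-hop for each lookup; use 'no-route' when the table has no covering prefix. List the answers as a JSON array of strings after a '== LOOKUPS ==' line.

Process each operation:
  + 217.213.230.0/24 (H0) depth=24
  del 217.213.230.0/24 (clear depth 24)
  + 0.0.0.0/0 (H1) depth=0
  + 186.192.0.0/10 (H6) depth=10
  + 217.213.230.246/31 (H3) depth=31
  lookup 217.213.230.246: bits 1101100111010101111001101111011 walk d0:H1→d1:-→d2:-→d3:-→d4:-→d5:-→d6:-→d7:-→d8:-→d9:-→d10:-→d11:-→d12:-→d13:-→d14:-→d15:-→d16:-→d17:-→d18:-→d19:-→d20:-→d21:-→d22:-→d23:-→d24:-→d25:-→d26:-→d27:-→d28:-→d29:-→d30:-→d31:H3 -> H3
  + 186.239.1.64/28 (H3) depth=28
  + 217.213.224.0/20 (H0) depth=20
  + 186.239.0.0/20 (H3) depth=20
  lookup 217.213.230.246: bits 1101100111010101111001101111011 walk d0:H1→d1:-→d2:-→d3:-→d4:-→d5:-→d6:-→d7:-→d8:-→d9:-→d10:-→d11:-→d12:-→d13:-→d14:-→d15:-→d16:-→d17:-→d18:-→d19:-→d20:H0→d21:-→d22:-→d23:-→d24:-→d25:-→d26:-→d27:-→d28:-→d29:-→d30:-→d31:H3 -> H3
  lookup 186.201.62.138: bits 1011101011 walk d0:H1→d1:-→d2:-→d3:-→d4:-→d5:-→d6:-→d7:-→d8:-→d9:-→d10:H6 -> H6
  lookup 186.239.1.65: bits 1011101011101111000000010100 walk d0:H1→d1:-→d2:-→d3:-→d4:-→d5:-→d6:-→d7:-→d8:-→d9:-→d10:H6→d11:-→d12:-→d13:-→d14:-→d15:-→d16:-→d17:-→d18:-→d19:-→d20:H3→d21:-→d22:-→d23:-→d24:-→d25:-→d26:-→d27:-→d28:H3 -> H3
  + 217.0.0.0/8 (H6) depth=8
  lookup 186.239.1.65: bits 1011101011101111000000010100 walk d0:H1→d1:-→d2:-→d3:-→d4:-→d5:-→d6:-→d7:-→d8:-→d9:-→d10:H6→d11:-→d12:-→d13:-→d14:-→d15:-→d16:-→d17:-→d18:-→d19:-→d20:H3→d21:-→d22:-→d23:-→d24:-→d25:-→d26:-→d27:-→d28:H3 -> H3
  lookup 217.213.230.246: bits 1101100111010101111001101111011 walk d0:H1→d1:-→d2:-→d3:-→d4:-→d5:-→d6:-→d7:-→d8:H6→d9:-→d10:-→d11:-→d12:-→d13:-→d14:-→d15:-→d16:-→d17:-→d18:-→d19:-→d20:H0→d21:-→d22:-→d23:-→d24:-→d25:-→d26:-→d27:-→d28:-→d29:-→d30:-→d31:H3 -> H3
  lookup 217.213.226.118: bits 110110011101010111100 walk d0:H1→d1:-→d2:-→d3:-→d4:-→d5:-→d6:-→d7:-→d8:H6→d9:-→d10:-→d11:-→d12:-→d13:-→d14:-→d15:-→d16:-→d17:-→d18:-→d19:-→d20:H0→d21:- -> H0
  + 217.208.0.0/12 (H3) depth=12
  lookup 217.214.193.19: bits 11011001110101 walk d0:H1→d1:-→d2:-→d3:-→d4:-→d5:-→d6:-→d7:-→d8:H6→d9:-→d10:-→d11:-→d12:H3→d13:-→d14:- -> H3
  lookup 186.239.0.0: bits 10111010111011110000000 walk d0:H1→d1:-→d2:-→d3:-→d4:-→d5:-→d6:-→d7:-→d8:-→d9:-→d10:H6→d11:-→d12:-→d13:-→d14:-→d15:-→d16:-→d17:-→d18:-→d19:-→d20:H3→d21:-→d22:-→d23:- -> H3
  del 186.192.0.0/10 (clear depth 10)

== LOOKUPS ==
["H3","H3","H6","H3","H3","H3","H0","H3","H3"]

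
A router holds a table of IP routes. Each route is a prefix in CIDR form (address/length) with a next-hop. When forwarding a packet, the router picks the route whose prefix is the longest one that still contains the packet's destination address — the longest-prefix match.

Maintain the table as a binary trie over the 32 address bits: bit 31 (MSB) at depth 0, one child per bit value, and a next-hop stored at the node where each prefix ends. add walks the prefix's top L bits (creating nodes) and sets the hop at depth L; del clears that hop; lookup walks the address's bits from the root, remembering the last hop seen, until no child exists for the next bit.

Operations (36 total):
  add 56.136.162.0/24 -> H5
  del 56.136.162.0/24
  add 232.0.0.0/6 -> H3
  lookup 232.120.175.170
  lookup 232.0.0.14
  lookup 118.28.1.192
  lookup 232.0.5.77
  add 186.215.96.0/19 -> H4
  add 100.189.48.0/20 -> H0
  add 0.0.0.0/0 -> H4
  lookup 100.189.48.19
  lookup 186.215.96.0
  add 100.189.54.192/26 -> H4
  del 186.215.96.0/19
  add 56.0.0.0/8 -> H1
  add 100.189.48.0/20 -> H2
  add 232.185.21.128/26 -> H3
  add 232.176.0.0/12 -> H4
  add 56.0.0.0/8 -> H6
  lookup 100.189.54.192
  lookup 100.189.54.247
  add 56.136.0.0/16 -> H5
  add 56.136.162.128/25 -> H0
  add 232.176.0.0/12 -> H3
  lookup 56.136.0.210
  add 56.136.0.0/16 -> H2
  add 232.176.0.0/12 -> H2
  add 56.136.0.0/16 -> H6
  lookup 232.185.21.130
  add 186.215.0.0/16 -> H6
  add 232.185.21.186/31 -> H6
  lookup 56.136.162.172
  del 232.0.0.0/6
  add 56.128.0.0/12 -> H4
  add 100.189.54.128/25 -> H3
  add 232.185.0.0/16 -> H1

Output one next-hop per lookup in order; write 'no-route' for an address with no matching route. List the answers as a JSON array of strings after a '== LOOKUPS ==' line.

Trace:
  add 56.136.162.0/24 -> H5 at depth 24
  del 56.136.162.0/24 (clear depth 24)
  add 232.0.0.0/6 -> H3 at depth 6
  ? 232.120.175.170  path d0:-→d1:-→d2:-→d3:-→d4:-→d5:-→d6:H3  best=H3
  ? 232.0.0.14  path d0:-→d1:-→d2:-→d3:-→d4:-→d5:-→d6:H3  best=H3
  ? 118.28.1.192  path d0:-→d1:-  best=no-route
  ? 232.0.5.77  path d0:-→d1:-→d2:-→d3:-→d4:-→d5:-→d6:H3  best=H3
  add 186.215.96.0/19 -> H4 at depth 19
  add 100.189.48.0/20 -> H0 at depth 20
  add 0.0.0.0/0 -> H4 at depth 0
  ? 100.189.48.19  path d0:H4→d1:-→d2:-→d3:-→d4:-→d5:-→d6:-→d7:-→d8:-→d9:-→d10:-→d11:-→d12:-→d13:-→d14:-→d15:-→d16:-→d17:-→d18:-→d19:-→d20:H0  best=H0
  ? 186.215.96.0  path d0:H4→d1:-→d2:-→d3:-→d4:-→d5:-→d6:-→d7:-→d8:-→d9:-→d10:-→d11:-→d12:-→d13:-→d14:-→d15:-→d16:-→d17:-→d18:-→d19:H4  best=H4
  add 100.189.54.192/26 -> H4 at depth 26
  del 186.215.96.0/19 (clear depth 19)
  add 56.0.0.0/8 -> H1 at depth 8
  add 100.189.48.0/20 -> H2 at depth 20
  add 232.185.21.128/26 -> H3 at depth 26
  add 232.176.0.0/12 -> H4 at depth 12
  add 56.0.0.0/8 -> H6 at depth 8
  ? 100.189.54.192  path d0:H4→d1:-→d2:-→d3:-→d4:-→d5:-→d6:-→d7:-→d8:-→d9:-→d10:-→d11:-→d12:-→d13:-→d14:-→d15:-→d16:-→d17:-→d18:-→d19:-→d20:H2→d21:-→d22:-→d23:-→d24:-→d25:-→d26:H4  best=H4
  ? 100.189.54.247  path d0:H4→d1:-→d2:-→d3:-→d4:-→d5:-→d6:-→d7:-→d8:-→d9:-→d10:-→d11:-→d12:-→d13:-→d14:-→d15:-→d16:-→d17:-→d18:-→d19:-→d20:H2→d21:-→d22:-→d23:-→d24:-→d25:-→d26:H4  best=H4
  add 56.136.0.0/16 -> H5 at depth 16
  add 56.136.162.128/25 -> H0 at depth 25
  add 232.176.0.0/12 -> H3 at depth 12
  ? 56.136.0.210  path d0:H4→d1:-→d2:-→d3:-→d4:-→d5:-→d6:-→d7:-→d8:H6→d9:-→d10:-→d11:-→d12:-→d13:-→d14:-→d15:-→d16:H5  best=H5
  add 56.136.0.0/16 -> H2 at depth 16
  add 232.176.0.0/12 -> H2 at depth 12
  add 56.136.0.0/16 -> H6 at depth 16
  ? 232.185.21.130  path d0:H4→d1:-→d2:-→d3:-→d4:-→d5:-→d6:H3→d7:-→d8:-→d9:-→d10:-→d11:-→d12:H2→d13:-→d14:-→d15:-→d16:-→d17:-→d18:-→d19:-→d20:-→d21:-→d22:-→d23:-→d24:-→d25:-→d26:H3  best=H3
  add 186.215.0.0/16 -> H6 at depth 16
  add 232.185.21.186/31 -> H6 at depth 31
  ? 56.136.162.172  path d0:H4→d1:-→d2:-→d3:-→d4:-→d5:-→d6:-→d7:-→d8:H6→d9:-→d10:-→d11:-→d12:-→d13:-→d14:-→d15:-→d16:H6→d17:-→d18:-→d19:-→d20:-→d21:-→d22:-→d23:-→d24:-→d25:H0  best=H0
  del 232.0.0.0/6 (clear depth 6)
  add 56.128.0.0/12 -> H4 at depth 12
  add 100.189.54.128/25 -> H3 at depth 25
  add 232.185.0.0/16 -> H1 at depth 16

== LOOKUPS ==
["H3","H3","no-route","H3","H0","H4","H4","H4","H5","H3","H0"]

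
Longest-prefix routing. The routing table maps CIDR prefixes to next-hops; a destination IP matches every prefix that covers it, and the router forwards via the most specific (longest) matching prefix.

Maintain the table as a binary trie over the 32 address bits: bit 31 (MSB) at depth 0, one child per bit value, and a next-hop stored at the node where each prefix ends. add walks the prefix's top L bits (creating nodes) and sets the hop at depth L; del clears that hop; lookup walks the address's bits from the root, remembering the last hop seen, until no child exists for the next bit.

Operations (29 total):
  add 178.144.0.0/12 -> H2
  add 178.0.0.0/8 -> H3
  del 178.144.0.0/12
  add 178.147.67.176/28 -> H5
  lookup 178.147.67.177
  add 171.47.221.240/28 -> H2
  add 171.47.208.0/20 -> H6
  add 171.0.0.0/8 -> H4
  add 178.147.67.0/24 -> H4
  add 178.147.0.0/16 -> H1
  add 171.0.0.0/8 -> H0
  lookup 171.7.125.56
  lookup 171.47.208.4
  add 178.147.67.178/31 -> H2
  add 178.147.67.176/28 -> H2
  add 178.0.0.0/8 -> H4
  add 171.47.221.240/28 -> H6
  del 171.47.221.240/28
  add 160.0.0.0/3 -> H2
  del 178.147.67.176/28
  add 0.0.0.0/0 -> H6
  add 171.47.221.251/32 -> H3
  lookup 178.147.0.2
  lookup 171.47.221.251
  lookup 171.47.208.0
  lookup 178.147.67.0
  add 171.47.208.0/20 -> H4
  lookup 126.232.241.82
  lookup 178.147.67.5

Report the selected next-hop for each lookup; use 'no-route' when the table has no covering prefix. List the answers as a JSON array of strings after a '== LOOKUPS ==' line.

Trace:
  + 178.144.0.0/12 (H2) depth=12
  + 178.0.0.0/8 (H3) depth=8
  del 178.144.0.0/12 (clear depth 12)
  + 178.147.67.176/28 (H5) depth=28
  ? 178.147.67.177  path d0:-→d1:-→d2:-→d3:-→d4:-→d5:-→d6:-→d7:-→d8:H3→d9:-→d10:-→d11:-→d12:-→d13:-→d14:-→d15:-→d16:-→d17:-→d18:-→d19:-→d20:-→d21:-→d22:-→d23:-→d24:-→d25:-→d26:-→d27:-→d28:H5  best=H5
  + 171.47.221.240/28 (H2) depth=28
  + 171.47.208.0/20 (H6) depth=20
  + 171.0.0.0/8 (H4) depth=8
  + 178.147.67.0/24 (H4) depth=24
  + 178.147.0.0/16 (H1) depth=16
  + 171.0.0.0/8 (H0) depth=8
  ? 171.7.125.56  path d0:-→d1:-→d2:-→d3:-→d4:-→d5:-→d6:-→d7:-→d8:H0→d9:-→d10:-  best=H0
  ? 171.47.208.4  path d0:-→d1:-→d2:-→d3:-→d4:-→d5:-→d6:-→d7:-→d8:H0→d9:-→d10:-→d11:-→d12:-→d13:-→d14:-→d15:-→d16:-→d17:-→d18:-→d19:-→d20:H6  best=H6
  + 178.147.67.178/31 (H2) depth=31
  + 178.147.67.176/28 (H2) depth=28
  + 178.0.0.0/8 (H4) depth=8
  + 171.47.221.240/28 (H6) depth=28
  del 171.47.221.240/28 (clear depth 28)
  + 160.0.0.0/3 (H2) depth=3
  del 178.147.67.176/28 (clear depth 28)
  + 0.0.0.0/0 (H6) depth=0
  + 171.47.221.251/32 (H3) depth=32
  ? 178.147.0.2  path d0:H6→d1:-→d2:-→d3:H2→d4:-→d5:-→d6:-→d7:-→d8:H4→d9:-→d10:-→d11:-→d12:-→d13:-→d14:-→d15:-→d16:H1→d17:-  best=H1
  ? 171.47.221.251  path d0:H6→d1:-→d2:-→d3:H2→d4:-→d5:-→d6:-→d7:-→d8:H0→d9:-→d10:-→d11:-→d12:-→d13:-→d14:-→d15:-→d16:-→d17:-→d18:-→d19:-→d20:H6→d21:-→d22:-→d23:-→d24:-→d25:-→d26:-→d27:-→d28:-→d29:-→d30:-→d31:-→d32:H3  best=H3
  ? 171.47.208.0  path d0:H6→d1:-→d2:-→d3:H2→d4:-→d5:-→d6:-→d7:-→d8:H0→d9:-→d10:-→d11:-→d12:-→d13:-→d14:-→d15:-→d16:-→d17:-→d18:-→d19:-→d20:H6  best=H6
  ? 178.147.67.0  path d0:H6→d1:-→d2:-→d3:H2→d4:-→d5:-→d6:-→d7:-→d8:H4→d9:-→d10:-→d11:-→d12:-→d13:-→d14:-→d15:-→d16:H1→d17:-→d18:-→d19:-→d20:-→d21:-→d22:-→d23:-→d24:H4  best=H4
  + 171.47.208.0/20 (H4) depth=20
  ? 126.232.241.82  path d0:H6  best=H6
  ? 178.147.67.5  path d0:H6→d1:-→d2:-→d3:H2→d4:-→d5:-→d6:-→d7:-→d8:H4→d9:-→d10:-→d11:-→d12:-→d13:-→d14:-→d15:-→d16:H1→d17:-→d18:-→d19:-→d20:-→d21:-→d22:-→d23:-→d24:H4  best=H4

== LOOKUPS ==
["H5","H0","H6","H1","H3","H6","H4","H6","H4"]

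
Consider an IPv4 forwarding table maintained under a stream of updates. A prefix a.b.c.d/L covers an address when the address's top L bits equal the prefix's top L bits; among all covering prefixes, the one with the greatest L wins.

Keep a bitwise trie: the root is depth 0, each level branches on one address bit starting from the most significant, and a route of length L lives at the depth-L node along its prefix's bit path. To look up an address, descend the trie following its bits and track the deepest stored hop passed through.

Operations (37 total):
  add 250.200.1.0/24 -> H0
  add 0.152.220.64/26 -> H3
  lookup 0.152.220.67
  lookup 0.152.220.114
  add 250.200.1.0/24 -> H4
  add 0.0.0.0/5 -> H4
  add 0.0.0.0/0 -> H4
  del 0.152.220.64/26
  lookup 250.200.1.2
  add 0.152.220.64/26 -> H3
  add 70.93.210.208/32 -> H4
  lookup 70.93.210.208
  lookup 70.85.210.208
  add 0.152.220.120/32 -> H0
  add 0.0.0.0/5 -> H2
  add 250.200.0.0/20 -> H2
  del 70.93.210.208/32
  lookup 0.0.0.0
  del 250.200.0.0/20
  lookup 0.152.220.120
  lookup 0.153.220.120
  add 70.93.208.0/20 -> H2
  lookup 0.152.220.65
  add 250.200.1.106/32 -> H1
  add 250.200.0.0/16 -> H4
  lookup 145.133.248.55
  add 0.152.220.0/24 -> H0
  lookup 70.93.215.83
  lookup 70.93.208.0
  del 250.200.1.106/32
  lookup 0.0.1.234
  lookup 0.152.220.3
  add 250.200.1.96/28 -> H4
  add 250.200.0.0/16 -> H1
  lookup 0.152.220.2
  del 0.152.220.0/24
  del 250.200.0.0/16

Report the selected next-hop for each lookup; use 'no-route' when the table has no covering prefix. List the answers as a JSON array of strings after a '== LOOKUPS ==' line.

Apply in order:
  add 250.200.1.0/24 -> H0 at depth 24
  add 0.152.220.64/26 -> H3 at depth 26
  lookup 0.152.220.67: bits 00000000100110001101110001 walk d0:-→d1:-→d2:-→d3:-→d4:-→d5:-→d6:-→d7:-→d8:-→d9:-→d10:-→d11:-→d12:-→d13:-→d14:-→d15:-→d16:-→d17:-→d18:-→d19:-→d20:-→d21:-→d22:-→d23:-→d24:-→d25:-→d26:H3 -> H3
  lookup 0.152.220.114: bits 00000000100110001101110001 walk d0:-→d1:-→d2:-→d3:-→d4:-→d5:-→d6:-→d7:-→d8:-→d9:-→d10:-→d11:-→d12:-→d13:-→d14:-→d15:-→d16:-→d17:-→d18:-→d19:-→d20:-→d21:-→d22:-→d23:-→d24:-→d25:-→d26:H3 -> H3
  add 250.200.1.0/24 -> H4 at depth 24
  add 0.0.0.0/5 -> H4 at depth 5
  add 0.0.0.0/0 -> H4 at depth 0
  del 0.152.220.64/26 (clear depth 26)
  lookup 250.200.1.2: bits 111110101100100000000001 walk d0:H4→d1:-→d2:-→d3:-→d4:-→d5:-→d6:-→d7:-→d8:-→d9:-→d10:-→d11:-→d12:-→d13:-→d14:-→d15:-→d16:-→d17:-→d18:-→d19:-→d20:-→d21:-→d22:-→d23:-→d24:H4 -> H4
  add 0.152.220.64/26 -> H3 at depth 26
  add 70.93.210.208/32 -> H4 at depth 32
  lookup 70.93.210.208: bits 01000110010111011101001011010000 walk d0:H4→d1:-→d2:-→d3:-→d4:-→d5:-→d6:-→d7:-→d8:-→d9:-→d10:-→d11:-→d12:-→d13:-→d14:-→d15:-→d16:-→d17:-→d18:-→d19:-→d20:-→d21:-→d22:-→d23:-→d24:-→d25:-→d26:-→d27:-→d28:-→d29:-→d30:-→d31:-→d32:H4 -> H4
  lookup 70.85.210.208: bits 010001100101 walk d0:H4→d1:-→d2:-→d3:-→d4:-→d5:-→d6:-→d7:-→d8:-→d9:-→d10:-→d11:-→d12:- -> H4
  add 0.152.220.120/32 -> H0 at depth 32
  add 0.0.0.0/5 -> H2 at depth 5
  add 250.200.0.0/20 -> H2 at depth 20
  del 70.93.210.208/32 (clear depth 32)
  lookup 0.0.0.0: bits 00000000 walk d0:H4→d1:-→d2:-→d3:-→d4:-→d5:H2→d6:-→d7:-→d8:- -> H2
  del 250.200.0.0/20 (clear depth 20)
  lookup 0.152.220.120: bits 00000000100110001101110001111000 walk d0:H4→d1:-→d2:-→d3:-→d4:-→d5:H2→d6:-→d7:-→d8:-→d9:-→d10:-→d11:-→d12:-→d13:-→d14:-→d15:-→d16:-→d17:-→d18:-→d19:-→d20:-→d21:-→d22:-→d23:-→d24:-→d25:-→d26:H3→d27:-→d28:-→d29:-→d30:-→d31:-→d32:H0 -> H0
  lookup 0.153.220.120: bits 000000001001100 walk d0:H4→d1:-→d2:-→d3:-→d4:-→d5:H2→d6:-→d7:-→d8:-→d9:-→d10:-→d11:-→d12:-→d13:-→d14:-→d15:- -> H2
  add 70.93.208.0/20 -> H2 at depth 20
  lookup 0.152.220.65: bits 00000000100110001101110001 walk d0:H4→d1:-→d2:-→d3:-→d4:-→d5:H2→d6:-→d7:-→d8:-→d9:-→d10:-→d11:-→d12:-→d13:-→d14:-→d15:-→d16:-→d17:-→d18:-→d19:-→d20:-→d21:-→d22:-→d23:-→d24:-→d25:-→d26:H3 -> H3
  add 250.200.1.106/32 -> H1 at depth 32
  add 250.200.0.0/16 -> H4 at depth 16
  lookup 145.133.248.55: bits 1 walk d0:H4→d1:- -> H4
  add 0.152.220.0/24 -> H0 at depth 24
  lookup 70.93.215.83: bits 010001100101110111010 walk d0:H4→d1:-→d2:-→d3:-→d4:-→d5:-→d6:-→d7:-→d8:-→d9:-→d10:-→d11:-→d12:-→d13:-→d14:-→d15:-→d16:-→d17:-→d18:-→d19:-→d20:H2→d21:- -> H2
  lookup 70.93.208.0: bits 0100011001011101110100 walk d0:H4→d1:-→d2:-→d3:-→d4:-→d5:-→d6:-→d7:-→d8:-→d9:-→d10:-→d11:-→d12:-→d13:-→d14:-→d15:-→d16:-→d17:-→d18:-→d19:-→d20:H2→d21:-→d22:- -> H2
  del 250.200.1.106/32 (clear depth 32)
  lookup 0.0.1.234: bits 00000000 walk d0:H4→d1:-→d2:-→d3:-→d4:-→d5:H2→d6:-→d7:-→d8:- -> H2
  lookup 0.152.220.3: bits 0000000010011000110111000 walk d0:H4→d1:-→d2:-→d3:-→d4:-→d5:H2→d6:-→d7:-→d8:-→d9:-→d10:-→d11:-→d12:-→d13:-→d14:-→d15:-→d16:-→d17:-→d18:-→d19:-→d20:-→d21:-→d22:-→d23:-→d24:H0→d25:- -> H0
  add 250.200.1.96/28 -> H4 at depth 28
  add 250.200.0.0/16 -> H1 at depth 16
  lookup 0.152.220.2: bits 0000000010011000110111000 walk d0:H4→d1:-→d2:-→d3:-→d4:-→d5:H2→d6:-→d7:-→d8:-→d9:-→d10:-→d11:-→d12:-→d13:-→d14:-→d15:-→d16:-→d17:-→d18:-→d19:-→d20:-→d21:-→d22:-→d23:-→d24:H0→d25:- -> H0
  del 0.152.220.0/24 (clear depth 24)
  del 250.200.0.0/16 (clear depth 16)

== LOOKUPS ==
["H3","H3","H4","H4","H4","H2","H0","H2","H3","H4","H2","H2","H2","H0","H0"]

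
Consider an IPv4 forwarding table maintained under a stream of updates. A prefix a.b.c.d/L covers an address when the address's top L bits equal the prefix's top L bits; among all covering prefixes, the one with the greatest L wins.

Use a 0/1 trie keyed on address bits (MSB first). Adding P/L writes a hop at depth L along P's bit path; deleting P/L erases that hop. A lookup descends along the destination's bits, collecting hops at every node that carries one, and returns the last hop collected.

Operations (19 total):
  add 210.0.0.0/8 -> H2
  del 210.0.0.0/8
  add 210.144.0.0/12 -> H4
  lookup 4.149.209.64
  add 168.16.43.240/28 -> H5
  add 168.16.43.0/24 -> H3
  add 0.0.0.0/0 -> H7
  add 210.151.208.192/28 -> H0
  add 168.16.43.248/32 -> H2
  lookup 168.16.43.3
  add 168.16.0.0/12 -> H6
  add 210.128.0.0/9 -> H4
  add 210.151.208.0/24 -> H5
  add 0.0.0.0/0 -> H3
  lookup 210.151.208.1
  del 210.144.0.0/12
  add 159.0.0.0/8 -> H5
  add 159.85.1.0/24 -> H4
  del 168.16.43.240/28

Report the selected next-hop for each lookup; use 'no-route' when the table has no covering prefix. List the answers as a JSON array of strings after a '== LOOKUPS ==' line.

Trace:
  + 210.0.0.0/8 (H2) depth=8
  - 210.0.0.0/8 clear@8
  + 210.144.0.0/12 (H4) depth=12
  lookup 4.149.209.64: bits ε walk d0:- -> no-route
  + 168.16.43.240/28 (H5) depth=28
  + 168.16.43.0/24 (H3) depth=24
  + 0.0.0.0/0 (H7) depth=0
  + 210.151.208.192/28 (H0) depth=28
  + 168.16.43.248/32 (H2) depth=32
  lookup 168.16.43.3: bits 101010000001000000101011 walk d0:H7→d1:-→d2:-→d3:-→d4:-→d5:-→d6:-→d7:-→d8:-→d9:-→d10:-→d11:-→d12:-→d13:-→d14:-→d15:-→d16:-→d17:-→d18:-→d19:-→d20:-→d21:-→d22:-→d23:-→d24:H3 -> H3
  + 168.16.0.0/12 (H6) depth=12
  + 210.128.0.0/9 (H4) depth=9
  + 210.151.208.0/24 (H5) depth=24
  + 0.0.0.0/0 (H3) depth=0
  lookup 210.151.208.1: bits 110100101001011111010000 walk d0:H3→d1:-→d2:-→d3:-→d4:-→d5:-→d6:-→d7:-→d8:-→d9:H4→d10:-→d11:-→d12:H4→d13:-→d14:-→d15:-→d16:-→d17:-→d18:-→d19:-→d20:-→d21:-→d22:-→d23:-→d24:H5 -> H5
  - 210.144.0.0/12 clear@12
  + 159.0.0.0/8 (H5) depth=8
  + 159.85.1.0/24 (H4) depth=24
  - 168.16.43.240/28 clear@28

== LOOKUPS ==
["no-route","H3","H5"]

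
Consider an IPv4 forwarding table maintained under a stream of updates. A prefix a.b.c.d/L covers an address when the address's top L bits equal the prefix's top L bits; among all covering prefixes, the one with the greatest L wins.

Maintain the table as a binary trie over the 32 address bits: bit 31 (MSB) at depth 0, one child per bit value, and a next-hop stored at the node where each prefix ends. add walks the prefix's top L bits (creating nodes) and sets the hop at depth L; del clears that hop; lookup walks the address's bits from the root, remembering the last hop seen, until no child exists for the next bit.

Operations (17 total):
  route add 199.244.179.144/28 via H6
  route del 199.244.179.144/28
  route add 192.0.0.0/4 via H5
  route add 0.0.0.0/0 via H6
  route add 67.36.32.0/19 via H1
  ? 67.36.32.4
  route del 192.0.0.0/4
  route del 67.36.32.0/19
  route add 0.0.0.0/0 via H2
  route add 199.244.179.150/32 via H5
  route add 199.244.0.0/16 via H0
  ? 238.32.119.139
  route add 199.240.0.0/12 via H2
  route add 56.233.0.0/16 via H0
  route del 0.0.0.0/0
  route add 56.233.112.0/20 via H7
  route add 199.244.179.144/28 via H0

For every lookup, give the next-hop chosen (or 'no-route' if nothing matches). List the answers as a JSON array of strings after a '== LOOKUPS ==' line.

Trace:
  add 199.244.179.144/28 -> H6 at depth 28
  del 199.244.179.144/28 (clear depth 28)
  add 192.0.0.0/4 -> H5 at depth 4
  add 0.0.0.0/0 -> H6 at depth 0
  add 67.36.32.0/19 -> H1 at depth 19
  Q 67.36.32.4: descend 0100001100100100001 ; hops seen [H6,H1] ; pick H1
  del 192.0.0.0/4 (clear depth 4)
  del 67.36.32.0/19 (clear depth 19)
  add 0.0.0.0/0 -> H2 at depth 0
  add 199.244.179.150/32 -> H5 at depth 32
  add 199.244.0.0/16 -> H0 at depth 16
  Q 238.32.119.139: descend 11 ; hops seen [H2] ; pick H2
  add 199.240.0.0/12 -> H2 at depth 12
  add 56.233.0.0/16 -> H0 at depth 16
  del 0.0.0.0/0 (clear depth 0)
  add 56.233.112.0/20 -> H7 at depth 20
  add 199.244.179.144/28 -> H0 at depth 28

== LOOKUPS ==
["H1","H2"]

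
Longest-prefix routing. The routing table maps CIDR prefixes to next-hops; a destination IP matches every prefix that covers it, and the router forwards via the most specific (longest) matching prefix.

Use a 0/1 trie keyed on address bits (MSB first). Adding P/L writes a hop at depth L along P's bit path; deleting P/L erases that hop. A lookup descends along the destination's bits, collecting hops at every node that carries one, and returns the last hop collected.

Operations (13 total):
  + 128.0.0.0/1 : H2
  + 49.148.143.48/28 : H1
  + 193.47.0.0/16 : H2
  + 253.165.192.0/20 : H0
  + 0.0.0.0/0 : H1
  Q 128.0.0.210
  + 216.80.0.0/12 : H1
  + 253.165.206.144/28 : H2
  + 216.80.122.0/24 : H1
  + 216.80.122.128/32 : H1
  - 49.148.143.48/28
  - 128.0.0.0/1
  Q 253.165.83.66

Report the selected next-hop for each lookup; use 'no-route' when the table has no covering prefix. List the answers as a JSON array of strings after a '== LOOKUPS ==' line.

Trace:
  + 128.0.0.0/1 (H2) depth=1
  + 49.148.143.48/28 (H1) depth=28
  + 193.47.0.0/16 (H2) depth=16
  + 253.165.192.0/20 (H0) depth=20
  + 0.0.0.0/0 (H1) depth=0
  lookup 128.0.0.210: bits 1 walk d0:H1→d1:H2 -> H2
  + 216.80.0.0/12 (H1) depth=12
  + 253.165.206.144/28 (H2) depth=28
  + 216.80.122.0/24 (H1) depth=24
  + 216.80.122.128/32 (H1) depth=32
  del 49.148.143.48/28 (clear depth 28)
  del 128.0.0.0/1 (clear depth 1)
  lookup 253.165.83.66: bits 1111110110100101 walk d0:H1→d1:-→d2:-→d3:-→d4:-→d5:-→d6:-→d7:-→d8:-→d9:-→d10:-→d11:-→d12:-→d13:-→d14:-→d15:-→d16:- -> H1

== LOOKUPS ==
["H2","H1"]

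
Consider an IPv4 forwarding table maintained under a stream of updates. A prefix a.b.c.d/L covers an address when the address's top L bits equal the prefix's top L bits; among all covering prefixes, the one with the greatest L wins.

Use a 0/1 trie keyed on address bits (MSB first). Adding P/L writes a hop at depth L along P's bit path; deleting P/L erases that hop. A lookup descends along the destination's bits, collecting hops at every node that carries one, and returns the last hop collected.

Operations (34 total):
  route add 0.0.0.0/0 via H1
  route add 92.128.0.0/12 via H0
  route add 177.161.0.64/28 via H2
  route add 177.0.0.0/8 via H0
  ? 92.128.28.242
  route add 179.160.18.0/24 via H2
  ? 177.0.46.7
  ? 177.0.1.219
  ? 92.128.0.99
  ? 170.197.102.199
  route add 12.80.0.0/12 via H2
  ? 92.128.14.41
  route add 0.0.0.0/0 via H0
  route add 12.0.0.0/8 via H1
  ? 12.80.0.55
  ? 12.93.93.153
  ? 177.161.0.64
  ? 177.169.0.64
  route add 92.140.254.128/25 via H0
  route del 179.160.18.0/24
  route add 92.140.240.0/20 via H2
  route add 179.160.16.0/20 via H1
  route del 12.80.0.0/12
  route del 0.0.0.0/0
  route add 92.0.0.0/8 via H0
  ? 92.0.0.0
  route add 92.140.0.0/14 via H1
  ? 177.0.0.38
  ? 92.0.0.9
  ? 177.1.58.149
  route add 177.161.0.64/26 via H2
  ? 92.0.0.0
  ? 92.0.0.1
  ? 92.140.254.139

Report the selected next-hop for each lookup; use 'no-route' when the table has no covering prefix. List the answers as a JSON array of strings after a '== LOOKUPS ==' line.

Trace:
  + 0.0.0.0/0 (H1) depth=0
  + 92.128.0.0/12 (H0) depth=12
  + 177.161.0.64/28 (H2) depth=28
  + 177.0.0.0/8 (H0) depth=8
  ? 92.128.28.242  path d0:H1→d1:-→d2:-→d3:-→d4:-→d5:-→d6:-→d7:-→d8:-→d9:-→d10:-→d11:-→d12:H0  best=H0
  + 179.160.18.0/24 (H2) depth=24
  ? 177.0.46.7  path d0:H1→d1:-→d2:-→d3:-→d4:-→d5:-→d6:-→d7:-→d8:H0  best=H0
  ? 177.0.1.219  path d0:H1→d1:-→d2:-→d3:-→d4:-→d5:-→d6:-→d7:-→d8:H0  best=H0
  ? 92.128.0.99  path d0:H1→d1:-→d2:-→d3:-→d4:-→d5:-→d6:-→d7:-→d8:-→d9:-→d10:-→d11:-→d12:H0  best=H0
  ? 170.197.102.199  path d0:H1→d1:-→d2:-→d3:-  best=H1
  + 12.80.0.0/12 (H2) depth=12
  ? 92.128.14.41  path d0:H1→d1:-→d2:-→d3:-→d4:-→d5:-→d6:-→d7:-→d8:-→d9:-→d10:-→d11:-→d12:H0  best=H0
  + 0.0.0.0/0 (H0) depth=0
  + 12.0.0.0/8 (H1) depth=8
  ? 12.80.0.55  path d0:H0→d1:-→d2:-→d3:-→d4:-→d5:-→d6:-→d7:-→d8:H1→d9:-→d10:-→d11:-→d12:H2  best=H2
  ? 12.93.93.153  path d0:H0→d1:-→d2:-→d3:-→d4:-→d5:-→d6:-→d7:-→d8:H1→d9:-→d10:-→d11:-→d12:H2  best=H2
  ? 177.161.0.64  path d0:H0→d1:-→d2:-→d3:-→d4:-→d5:-→d6:-→d7:-→d8:H0→d9:-→d10:-→d11:-→d12:-→d13:-→d14:-→d15:-→d16:-→d17:-→d18:-→d19:-→d20:-→d21:-→d22:-→d23:-→d24:-→d25:-→d26:-→d27:-→d28:H2  best=H2
  ? 177.169.0.64  path d0:H0→d1:-→d2:-→d3:-→d4:-→d5:-→d6:-→d7:-→d8:H0→d9:-→d10:-→d11:-→d12:-  best=H0
  + 92.140.254.128/25 (H0) depth=25
  - 179.160.18.0/24 clear@24
  + 92.140.240.0/20 (H2) depth=20
  + 179.160.16.0/20 (H1) depth=20
  - 12.80.0.0/12 clear@12
  - 0.0.0.0/0 clear@0
  + 92.0.0.0/8 (H0) depth=8
  ? 92.0.0.0  path d0:-→d1:-→d2:-→d3:-→d4:-→d5:-→d6:-→d7:-→d8:H0  best=H0
  + 92.140.0.0/14 (H1) depth=14
  ? 177.0.0.38  path d0:-→d1:-→d2:-→d3:-→d4:-→d5:-→d6:-→d7:-→d8:H0  best=H0
  ? 92.0.0.9  path d0:-→d1:-→d2:-→d3:-→d4:-→d5:-→d6:-→d7:-→d8:H0  best=H0
  ? 177.1.58.149  path d0:-→d1:-→d2:-→d3:-→d4:-→d5:-→d6:-→d7:-→d8:H0  best=H0
  + 177.161.0.64/26 (H2) depth=26
  ? 92.0.0.0  path d0:-→d1:-→d2:-→d3:-→d4:-→d5:-→d6:-→d7:-→d8:H0  best=H0
  ? 92.0.0.1  path d0:-→d1:-→d2:-→d3:-→d4:-→d5:-→d6:-→d7:-→d8:H0  best=H0
  ? 92.140.254.139  path d0:-→d1:-→d2:-→d3:-→d4:-→d5:-→d6:-→d7:-→d8:H0→d9:-→d10:-→d11:-→d12:H0→d13:-→d14:H1→d15:-→d16:-→d17:-→d18:-→d19:-→d20:H2→d21:-→d22:-→d23:-→d24:-→d25:H0  best=H0

== LOOKUPS ==
["H0","H0","H0","H0","H1","H0","H2","H2","H2","H0","H0","H0","H0","H0","H0","H0","H0"]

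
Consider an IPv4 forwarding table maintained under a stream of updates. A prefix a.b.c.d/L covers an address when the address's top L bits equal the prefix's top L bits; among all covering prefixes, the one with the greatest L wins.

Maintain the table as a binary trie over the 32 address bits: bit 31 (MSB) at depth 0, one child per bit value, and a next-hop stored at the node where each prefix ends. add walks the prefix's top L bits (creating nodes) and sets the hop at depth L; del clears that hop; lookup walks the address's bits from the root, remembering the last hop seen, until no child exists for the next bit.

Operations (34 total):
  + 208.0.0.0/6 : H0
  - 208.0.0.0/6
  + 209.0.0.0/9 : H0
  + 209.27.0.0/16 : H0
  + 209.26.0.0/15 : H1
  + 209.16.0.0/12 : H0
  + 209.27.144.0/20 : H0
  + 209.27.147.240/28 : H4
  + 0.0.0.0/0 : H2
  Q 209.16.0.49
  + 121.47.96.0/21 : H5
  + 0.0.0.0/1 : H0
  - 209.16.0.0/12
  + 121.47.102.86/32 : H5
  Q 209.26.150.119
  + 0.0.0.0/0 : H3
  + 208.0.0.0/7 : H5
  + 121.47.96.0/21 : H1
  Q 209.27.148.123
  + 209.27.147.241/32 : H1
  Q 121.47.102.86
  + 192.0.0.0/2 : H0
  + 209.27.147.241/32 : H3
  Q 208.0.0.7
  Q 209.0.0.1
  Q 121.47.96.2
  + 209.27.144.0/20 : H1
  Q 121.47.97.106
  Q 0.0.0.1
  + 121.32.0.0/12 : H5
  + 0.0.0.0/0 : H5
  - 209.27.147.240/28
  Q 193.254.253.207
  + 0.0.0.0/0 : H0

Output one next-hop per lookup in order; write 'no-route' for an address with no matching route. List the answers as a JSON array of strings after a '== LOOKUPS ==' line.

Trace:
  add 208.0.0.0/6 -> H0 at depth 6
  del 208.0.0.0/6 (clear depth 6)
  add 209.0.0.0/9 -> H0 at depth 9
  add 209.27.0.0/16 -> H0 at depth 16
  add 209.26.0.0/15 -> H1 at depth 15
  add 209.16.0.0/12 -> H0 at depth 12
  add 209.27.144.0/20 -> H0 at depth 20
  add 209.27.147.240/28 -> H4 at depth 28
  add 0.0.0.0/0 -> H2 at depth 0
  Q 209.16.0.49: descend 110100010001 ; hops seen [H2,H0,H0] ; pick H0
  add 121.47.96.0/21 -> H5 at depth 21
  add 0.0.0.0/1 -> H0 at depth 1
  del 209.16.0.0/12 (clear depth 12)
  add 121.47.102.86/32 -> H5 at depth 32
  Q 209.26.150.119: descend 110100010001101 ; hops seen [H2,H0,H1] ; pick H1
  add 0.0.0.0/0 -> H3 at depth 0
  add 208.0.0.0/7 -> H5 at depth 7
  add 121.47.96.0/21 -> H1 at depth 21
  Q 209.27.148.123: descend 110100010001101110010 ; hops seen [H3,H5,H0,H1,H0,H0] ; pick H0
  add 209.27.147.241/32 -> H1 at depth 32
  Q 121.47.102.86: descend 01111001001011110110011001010110 ; hops seen [H3,H0,H1,H5] ; pick H5
  add 192.0.0.0/2 -> H0 at depth 2
  add 209.27.147.241/32 -> H3 at depth 32
  Q 208.0.0.7: descend 1101000 ; hops seen [H3,H0,H5] ; pick H5
  Q 209.0.0.1: descend 11010001000 ; hops seen [H3,H0,H5,H0] ; pick H0
  Q 121.47.96.2: descend 011110010010111101100 ; hops seen [H3,H0,H1] ; pick H1
  add 209.27.144.0/20 -> H1 at depth 20
  Q 121.47.97.106: descend 011110010010111101100 ; hops seen [H3,H0,H1] ; pick H1
  Q 0.0.0.1: descend 0 ; hops seen [H3,H0] ; pick H0
  add 121.32.0.0/12 -> H5 at depth 12
  add 0.0.0.0/0 -> H5 at depth 0
  del 209.27.147.240/28 (clear depth 28)
  Q 193.254.253.207: descend 110 ; hops seen [H5,H0] ; pick H0
  add 0.0.0.0/0 -> H0 at depth 0

== LOOKUPS ==
["H0","H1","H0","H5","H5","H0","H1","H1","H0","H0"]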